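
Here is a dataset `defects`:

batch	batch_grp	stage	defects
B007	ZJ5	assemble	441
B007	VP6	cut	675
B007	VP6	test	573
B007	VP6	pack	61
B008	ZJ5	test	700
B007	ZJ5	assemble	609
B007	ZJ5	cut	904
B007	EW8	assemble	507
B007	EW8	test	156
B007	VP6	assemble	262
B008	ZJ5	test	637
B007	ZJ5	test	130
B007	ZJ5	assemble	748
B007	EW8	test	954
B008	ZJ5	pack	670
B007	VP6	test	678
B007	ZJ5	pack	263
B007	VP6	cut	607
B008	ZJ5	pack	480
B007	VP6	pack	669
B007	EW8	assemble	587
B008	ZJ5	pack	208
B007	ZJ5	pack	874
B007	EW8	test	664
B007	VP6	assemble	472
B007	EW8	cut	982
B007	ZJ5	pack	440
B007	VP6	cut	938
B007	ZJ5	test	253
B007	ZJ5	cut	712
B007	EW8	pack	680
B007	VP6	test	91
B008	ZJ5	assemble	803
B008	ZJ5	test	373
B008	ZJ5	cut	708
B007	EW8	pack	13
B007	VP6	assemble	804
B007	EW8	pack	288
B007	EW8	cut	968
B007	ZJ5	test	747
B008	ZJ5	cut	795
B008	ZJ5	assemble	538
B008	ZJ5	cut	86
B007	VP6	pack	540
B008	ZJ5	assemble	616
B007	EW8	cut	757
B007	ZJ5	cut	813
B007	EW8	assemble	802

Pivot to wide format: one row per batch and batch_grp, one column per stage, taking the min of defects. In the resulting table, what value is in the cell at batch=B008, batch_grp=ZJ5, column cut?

Rows with batch=B008, batch_grp=ZJ5 and stage=cut: defects values are 708, 795, 86.
min(708, 795, 86) = 86.

86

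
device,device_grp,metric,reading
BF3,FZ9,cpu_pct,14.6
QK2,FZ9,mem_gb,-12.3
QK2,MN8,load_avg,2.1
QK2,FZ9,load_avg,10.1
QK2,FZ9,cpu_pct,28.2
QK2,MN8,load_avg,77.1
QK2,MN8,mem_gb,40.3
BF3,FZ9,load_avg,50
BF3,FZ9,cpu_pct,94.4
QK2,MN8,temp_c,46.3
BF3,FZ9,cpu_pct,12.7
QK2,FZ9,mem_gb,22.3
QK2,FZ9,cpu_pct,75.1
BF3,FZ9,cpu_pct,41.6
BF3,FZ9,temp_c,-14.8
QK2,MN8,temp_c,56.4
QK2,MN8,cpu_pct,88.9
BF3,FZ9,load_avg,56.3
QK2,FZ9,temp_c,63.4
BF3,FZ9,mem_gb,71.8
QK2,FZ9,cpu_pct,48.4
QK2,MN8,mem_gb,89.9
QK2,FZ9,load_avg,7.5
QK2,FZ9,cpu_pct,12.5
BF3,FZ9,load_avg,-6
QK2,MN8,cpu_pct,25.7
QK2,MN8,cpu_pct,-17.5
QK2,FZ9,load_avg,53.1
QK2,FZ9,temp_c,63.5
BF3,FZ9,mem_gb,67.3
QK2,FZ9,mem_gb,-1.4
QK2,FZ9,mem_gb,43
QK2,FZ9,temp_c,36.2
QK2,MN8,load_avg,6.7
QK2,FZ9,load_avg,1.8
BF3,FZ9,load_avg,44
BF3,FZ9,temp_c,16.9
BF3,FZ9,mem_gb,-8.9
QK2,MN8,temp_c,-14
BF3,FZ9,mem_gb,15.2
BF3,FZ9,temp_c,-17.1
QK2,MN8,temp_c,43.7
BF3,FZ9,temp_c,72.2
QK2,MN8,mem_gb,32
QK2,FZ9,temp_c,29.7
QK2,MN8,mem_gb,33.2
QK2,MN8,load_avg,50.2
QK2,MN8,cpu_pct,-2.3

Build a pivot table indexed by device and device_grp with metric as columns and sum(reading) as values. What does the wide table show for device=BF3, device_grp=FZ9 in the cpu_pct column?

Rows with device=BF3, device_grp=FZ9 and metric=cpu_pct: reading values are 14.6, 94.4, 12.7, 41.6.
14.6 + 94.4 + 12.7 + 41.6 = 163.3.

163.3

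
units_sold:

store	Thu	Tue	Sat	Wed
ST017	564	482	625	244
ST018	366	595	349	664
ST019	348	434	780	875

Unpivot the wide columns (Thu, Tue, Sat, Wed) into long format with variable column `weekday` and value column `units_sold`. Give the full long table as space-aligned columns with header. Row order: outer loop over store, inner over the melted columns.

Each (store, column) pair becomes one row: 3 × 4 = 12 rows.
For example, (ST017, Thu) → units_sold=564.

store  weekday  units_sold
ST017  Thu      564       
ST017  Tue      482       
ST017  Sat      625       
ST017  Wed      244       
ST018  Thu      366       
ST018  Tue      595       
ST018  Sat      349       
ST018  Wed      664       
ST019  Thu      348       
ST019  Tue      434       
ST019  Sat      780       
ST019  Wed      875       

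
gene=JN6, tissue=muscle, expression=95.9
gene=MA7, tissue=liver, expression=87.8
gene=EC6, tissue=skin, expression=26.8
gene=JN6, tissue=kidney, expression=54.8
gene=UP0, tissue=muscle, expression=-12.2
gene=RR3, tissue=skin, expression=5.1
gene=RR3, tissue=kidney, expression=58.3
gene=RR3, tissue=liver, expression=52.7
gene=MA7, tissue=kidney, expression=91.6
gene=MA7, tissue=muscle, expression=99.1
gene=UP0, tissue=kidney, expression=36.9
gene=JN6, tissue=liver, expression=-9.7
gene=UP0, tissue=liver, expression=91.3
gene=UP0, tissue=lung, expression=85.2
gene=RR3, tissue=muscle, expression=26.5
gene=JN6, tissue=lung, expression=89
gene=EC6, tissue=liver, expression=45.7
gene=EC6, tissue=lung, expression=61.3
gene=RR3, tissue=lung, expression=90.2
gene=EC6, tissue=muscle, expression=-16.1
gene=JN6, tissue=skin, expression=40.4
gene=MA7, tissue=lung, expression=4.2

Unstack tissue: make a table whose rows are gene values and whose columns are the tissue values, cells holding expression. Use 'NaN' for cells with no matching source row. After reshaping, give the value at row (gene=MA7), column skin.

NaN

No long-format row has gene=MA7 and tissue=skin, so the cell is NaN.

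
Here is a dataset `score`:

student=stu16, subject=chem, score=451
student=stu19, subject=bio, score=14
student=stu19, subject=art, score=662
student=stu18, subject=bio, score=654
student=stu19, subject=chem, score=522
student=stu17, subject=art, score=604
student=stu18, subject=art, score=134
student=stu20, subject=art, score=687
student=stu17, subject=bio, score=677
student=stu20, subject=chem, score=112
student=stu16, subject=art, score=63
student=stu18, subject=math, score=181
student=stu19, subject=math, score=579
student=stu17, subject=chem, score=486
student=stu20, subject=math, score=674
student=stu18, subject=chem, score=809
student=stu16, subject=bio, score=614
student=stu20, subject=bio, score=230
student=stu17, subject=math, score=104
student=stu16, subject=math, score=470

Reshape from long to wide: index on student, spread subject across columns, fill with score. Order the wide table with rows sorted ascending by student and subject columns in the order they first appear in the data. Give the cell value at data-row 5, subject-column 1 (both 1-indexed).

With rows sorted ascending by student, row 5 is student=stu20. subject columns in first-appearance order: chem, bio, art, math; column 1 is chem.
Long rows with student=stu20, subject=chem: score = 112.

112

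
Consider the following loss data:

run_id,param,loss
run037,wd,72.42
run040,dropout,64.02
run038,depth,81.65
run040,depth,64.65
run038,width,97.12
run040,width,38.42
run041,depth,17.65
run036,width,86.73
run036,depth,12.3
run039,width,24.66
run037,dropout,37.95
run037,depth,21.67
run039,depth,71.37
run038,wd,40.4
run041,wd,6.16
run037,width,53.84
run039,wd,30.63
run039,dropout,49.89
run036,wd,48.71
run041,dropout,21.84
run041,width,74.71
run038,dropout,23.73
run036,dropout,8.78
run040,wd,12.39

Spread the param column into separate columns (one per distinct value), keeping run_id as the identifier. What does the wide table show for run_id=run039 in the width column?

Wide layout: rows indexed by run_id, columns are the 4 distinct param values (wd, dropout, depth, width).
Cell (run_id=run039, param=width) draws from the long row where run_id=run039 and param=width, which has loss=24.66.

24.66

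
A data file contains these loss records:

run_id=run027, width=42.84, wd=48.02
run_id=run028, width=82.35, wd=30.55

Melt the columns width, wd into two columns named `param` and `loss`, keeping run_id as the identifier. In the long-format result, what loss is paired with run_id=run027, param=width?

Unpivoting turns each (run_id, wide-column) pair into one long row.
The wide cell at row run027, column width holds 42.84, so the long row (run027, width) has loss=42.84.

42.84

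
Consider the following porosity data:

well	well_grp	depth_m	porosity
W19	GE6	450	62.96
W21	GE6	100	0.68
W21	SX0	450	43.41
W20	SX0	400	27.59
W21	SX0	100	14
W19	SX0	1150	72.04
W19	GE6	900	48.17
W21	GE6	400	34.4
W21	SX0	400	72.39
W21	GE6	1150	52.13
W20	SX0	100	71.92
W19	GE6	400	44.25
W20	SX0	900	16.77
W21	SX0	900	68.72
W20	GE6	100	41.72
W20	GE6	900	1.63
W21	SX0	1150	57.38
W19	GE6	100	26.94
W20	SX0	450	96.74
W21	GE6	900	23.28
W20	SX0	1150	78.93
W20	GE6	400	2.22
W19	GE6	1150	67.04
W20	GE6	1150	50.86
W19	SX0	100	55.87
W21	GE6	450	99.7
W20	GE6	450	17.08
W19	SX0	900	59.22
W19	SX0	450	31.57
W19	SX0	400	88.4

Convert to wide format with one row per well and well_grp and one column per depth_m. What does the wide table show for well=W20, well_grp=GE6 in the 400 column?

Wide layout: rows indexed by well and well_grp, columns are the 5 distinct depth_m values (450, 100, 400, 1150, 900).
Cell (well=W20, well_grp=GE6, depth_m=400) draws from the long row where well=W20, well_grp=GE6 and depth_m=400, which has porosity=2.22.

2.22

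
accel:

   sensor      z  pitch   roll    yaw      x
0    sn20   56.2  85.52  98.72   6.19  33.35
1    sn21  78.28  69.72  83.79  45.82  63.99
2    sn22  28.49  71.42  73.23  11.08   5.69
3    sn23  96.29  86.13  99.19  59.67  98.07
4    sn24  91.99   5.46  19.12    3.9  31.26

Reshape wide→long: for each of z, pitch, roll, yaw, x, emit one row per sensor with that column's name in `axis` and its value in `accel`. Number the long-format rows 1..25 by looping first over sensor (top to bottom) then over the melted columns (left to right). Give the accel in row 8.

25 rows total (5 × 5). Row 8: index ⌊(8-1)/5⌋ = 1 into sensor → sn21; (8-1) mod 5 = 2 into the melted columns → roll.
So row 8 is (sn21, roll, 83.79); accel = 83.79.

83.79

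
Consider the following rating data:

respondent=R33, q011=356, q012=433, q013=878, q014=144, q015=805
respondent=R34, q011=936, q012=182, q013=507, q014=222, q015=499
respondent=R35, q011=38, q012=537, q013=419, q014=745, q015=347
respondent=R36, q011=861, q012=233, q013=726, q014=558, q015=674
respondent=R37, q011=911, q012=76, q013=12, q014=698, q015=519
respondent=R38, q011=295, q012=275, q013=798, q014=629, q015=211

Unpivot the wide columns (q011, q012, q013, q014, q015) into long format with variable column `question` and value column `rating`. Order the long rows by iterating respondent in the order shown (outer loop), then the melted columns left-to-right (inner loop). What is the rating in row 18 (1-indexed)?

726

30 rows total (6 × 5). Row 18: index ⌊(18-1)/5⌋ = 3 into respondent → R36; (18-1) mod 5 = 2 into the melted columns → q013.
So row 18 is (R36, q013, 726); rating = 726.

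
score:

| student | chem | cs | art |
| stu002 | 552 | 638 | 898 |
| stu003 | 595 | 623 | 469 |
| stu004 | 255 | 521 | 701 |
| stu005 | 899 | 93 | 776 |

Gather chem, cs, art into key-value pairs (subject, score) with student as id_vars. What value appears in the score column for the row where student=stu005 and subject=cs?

93

Unpivoting turns each (student, wide-column) pair into one long row.
The wide cell at row stu005, column cs holds 93, so the long row (stu005, cs) has score=93.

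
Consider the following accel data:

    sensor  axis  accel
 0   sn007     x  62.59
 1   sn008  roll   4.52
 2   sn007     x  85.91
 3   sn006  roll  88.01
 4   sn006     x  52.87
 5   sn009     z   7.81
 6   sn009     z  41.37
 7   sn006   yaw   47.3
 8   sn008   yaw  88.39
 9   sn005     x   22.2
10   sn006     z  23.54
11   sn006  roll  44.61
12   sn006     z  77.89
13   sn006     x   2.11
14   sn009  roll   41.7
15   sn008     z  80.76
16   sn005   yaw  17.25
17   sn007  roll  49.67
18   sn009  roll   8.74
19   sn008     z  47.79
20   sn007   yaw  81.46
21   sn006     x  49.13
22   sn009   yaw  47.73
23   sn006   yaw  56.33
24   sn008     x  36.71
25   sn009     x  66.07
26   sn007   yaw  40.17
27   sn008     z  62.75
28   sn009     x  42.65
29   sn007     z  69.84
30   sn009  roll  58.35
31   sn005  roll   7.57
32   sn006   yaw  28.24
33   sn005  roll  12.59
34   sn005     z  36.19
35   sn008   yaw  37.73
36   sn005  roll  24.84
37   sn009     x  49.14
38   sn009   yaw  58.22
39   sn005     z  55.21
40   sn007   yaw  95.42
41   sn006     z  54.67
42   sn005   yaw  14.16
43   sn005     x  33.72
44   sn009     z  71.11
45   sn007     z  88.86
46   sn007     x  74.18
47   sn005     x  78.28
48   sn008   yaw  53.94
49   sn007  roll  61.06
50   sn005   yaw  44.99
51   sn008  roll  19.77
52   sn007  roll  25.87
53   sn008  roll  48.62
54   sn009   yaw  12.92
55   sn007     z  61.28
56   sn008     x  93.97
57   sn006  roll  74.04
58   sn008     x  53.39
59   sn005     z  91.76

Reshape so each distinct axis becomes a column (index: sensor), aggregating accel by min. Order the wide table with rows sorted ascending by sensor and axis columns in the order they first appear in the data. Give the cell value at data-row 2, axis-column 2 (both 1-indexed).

44.61

With rows sorted ascending by sensor, row 2 is sensor=sn006. axis columns in first-appearance order: x, roll, z, yaw; column 2 is roll.
Long rows with sensor=sn006, axis=roll: min(88.01, 44.61, 74.04) = 44.61.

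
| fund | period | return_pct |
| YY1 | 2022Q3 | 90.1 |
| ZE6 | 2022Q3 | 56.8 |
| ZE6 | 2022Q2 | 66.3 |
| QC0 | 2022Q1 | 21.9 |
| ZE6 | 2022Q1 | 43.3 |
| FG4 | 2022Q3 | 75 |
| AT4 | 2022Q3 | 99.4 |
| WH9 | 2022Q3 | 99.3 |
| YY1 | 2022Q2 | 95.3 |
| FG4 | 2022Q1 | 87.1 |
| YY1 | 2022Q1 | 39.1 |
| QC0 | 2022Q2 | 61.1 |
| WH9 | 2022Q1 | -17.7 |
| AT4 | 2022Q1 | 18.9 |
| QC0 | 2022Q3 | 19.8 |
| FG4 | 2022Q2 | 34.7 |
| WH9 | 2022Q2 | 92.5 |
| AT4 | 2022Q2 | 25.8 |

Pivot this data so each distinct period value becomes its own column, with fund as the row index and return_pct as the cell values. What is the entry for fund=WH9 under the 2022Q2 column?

92.5

Wide layout: rows indexed by fund, columns are the 3 distinct period values (2022Q3, 2022Q2, 2022Q1).
Cell (fund=WH9, period=2022Q2) draws from the long row where fund=WH9 and period=2022Q2, which has return_pct=92.5.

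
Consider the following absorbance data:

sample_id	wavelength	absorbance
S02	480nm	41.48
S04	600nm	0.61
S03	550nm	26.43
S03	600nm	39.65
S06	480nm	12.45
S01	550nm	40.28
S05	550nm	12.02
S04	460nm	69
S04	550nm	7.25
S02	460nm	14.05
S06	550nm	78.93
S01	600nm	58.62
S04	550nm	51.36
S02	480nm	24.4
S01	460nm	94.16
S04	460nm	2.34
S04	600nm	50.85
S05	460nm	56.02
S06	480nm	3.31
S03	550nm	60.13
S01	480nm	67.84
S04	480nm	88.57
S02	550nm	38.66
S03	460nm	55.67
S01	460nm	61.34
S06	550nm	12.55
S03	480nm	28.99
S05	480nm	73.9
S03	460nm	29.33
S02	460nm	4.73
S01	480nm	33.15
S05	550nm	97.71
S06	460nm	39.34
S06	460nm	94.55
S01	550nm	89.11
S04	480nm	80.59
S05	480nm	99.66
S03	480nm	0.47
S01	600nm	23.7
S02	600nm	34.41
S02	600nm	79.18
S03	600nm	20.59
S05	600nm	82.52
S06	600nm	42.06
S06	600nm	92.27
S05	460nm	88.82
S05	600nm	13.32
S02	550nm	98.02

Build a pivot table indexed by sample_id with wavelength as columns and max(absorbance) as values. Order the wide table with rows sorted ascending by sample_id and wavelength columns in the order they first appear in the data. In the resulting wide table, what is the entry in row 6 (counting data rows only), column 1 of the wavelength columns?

With rows sorted ascending by sample_id, row 6 is sample_id=S06. wavelength columns in first-appearance order: 480nm, 600nm, 550nm, 460nm; column 1 is 480nm.
Long rows with sample_id=S06, wavelength=480nm: max(12.45, 3.31) = 12.45.

12.45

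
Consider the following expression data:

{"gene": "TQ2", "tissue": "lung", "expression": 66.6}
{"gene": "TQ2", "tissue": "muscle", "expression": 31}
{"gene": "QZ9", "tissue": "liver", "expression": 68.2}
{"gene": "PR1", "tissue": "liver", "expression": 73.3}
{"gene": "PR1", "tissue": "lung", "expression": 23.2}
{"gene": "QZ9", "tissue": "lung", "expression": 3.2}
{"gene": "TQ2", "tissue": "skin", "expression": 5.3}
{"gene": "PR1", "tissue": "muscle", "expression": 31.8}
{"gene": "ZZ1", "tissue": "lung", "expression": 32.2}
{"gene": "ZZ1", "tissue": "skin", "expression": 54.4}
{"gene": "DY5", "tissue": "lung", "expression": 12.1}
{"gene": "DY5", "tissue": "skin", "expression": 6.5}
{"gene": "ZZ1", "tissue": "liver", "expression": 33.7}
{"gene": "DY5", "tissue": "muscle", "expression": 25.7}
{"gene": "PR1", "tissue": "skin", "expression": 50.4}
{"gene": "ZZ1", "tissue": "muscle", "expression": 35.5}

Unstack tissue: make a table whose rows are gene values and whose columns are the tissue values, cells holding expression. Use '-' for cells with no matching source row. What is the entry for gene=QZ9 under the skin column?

-

No long-format row has gene=QZ9 and tissue=skin, so the cell is -.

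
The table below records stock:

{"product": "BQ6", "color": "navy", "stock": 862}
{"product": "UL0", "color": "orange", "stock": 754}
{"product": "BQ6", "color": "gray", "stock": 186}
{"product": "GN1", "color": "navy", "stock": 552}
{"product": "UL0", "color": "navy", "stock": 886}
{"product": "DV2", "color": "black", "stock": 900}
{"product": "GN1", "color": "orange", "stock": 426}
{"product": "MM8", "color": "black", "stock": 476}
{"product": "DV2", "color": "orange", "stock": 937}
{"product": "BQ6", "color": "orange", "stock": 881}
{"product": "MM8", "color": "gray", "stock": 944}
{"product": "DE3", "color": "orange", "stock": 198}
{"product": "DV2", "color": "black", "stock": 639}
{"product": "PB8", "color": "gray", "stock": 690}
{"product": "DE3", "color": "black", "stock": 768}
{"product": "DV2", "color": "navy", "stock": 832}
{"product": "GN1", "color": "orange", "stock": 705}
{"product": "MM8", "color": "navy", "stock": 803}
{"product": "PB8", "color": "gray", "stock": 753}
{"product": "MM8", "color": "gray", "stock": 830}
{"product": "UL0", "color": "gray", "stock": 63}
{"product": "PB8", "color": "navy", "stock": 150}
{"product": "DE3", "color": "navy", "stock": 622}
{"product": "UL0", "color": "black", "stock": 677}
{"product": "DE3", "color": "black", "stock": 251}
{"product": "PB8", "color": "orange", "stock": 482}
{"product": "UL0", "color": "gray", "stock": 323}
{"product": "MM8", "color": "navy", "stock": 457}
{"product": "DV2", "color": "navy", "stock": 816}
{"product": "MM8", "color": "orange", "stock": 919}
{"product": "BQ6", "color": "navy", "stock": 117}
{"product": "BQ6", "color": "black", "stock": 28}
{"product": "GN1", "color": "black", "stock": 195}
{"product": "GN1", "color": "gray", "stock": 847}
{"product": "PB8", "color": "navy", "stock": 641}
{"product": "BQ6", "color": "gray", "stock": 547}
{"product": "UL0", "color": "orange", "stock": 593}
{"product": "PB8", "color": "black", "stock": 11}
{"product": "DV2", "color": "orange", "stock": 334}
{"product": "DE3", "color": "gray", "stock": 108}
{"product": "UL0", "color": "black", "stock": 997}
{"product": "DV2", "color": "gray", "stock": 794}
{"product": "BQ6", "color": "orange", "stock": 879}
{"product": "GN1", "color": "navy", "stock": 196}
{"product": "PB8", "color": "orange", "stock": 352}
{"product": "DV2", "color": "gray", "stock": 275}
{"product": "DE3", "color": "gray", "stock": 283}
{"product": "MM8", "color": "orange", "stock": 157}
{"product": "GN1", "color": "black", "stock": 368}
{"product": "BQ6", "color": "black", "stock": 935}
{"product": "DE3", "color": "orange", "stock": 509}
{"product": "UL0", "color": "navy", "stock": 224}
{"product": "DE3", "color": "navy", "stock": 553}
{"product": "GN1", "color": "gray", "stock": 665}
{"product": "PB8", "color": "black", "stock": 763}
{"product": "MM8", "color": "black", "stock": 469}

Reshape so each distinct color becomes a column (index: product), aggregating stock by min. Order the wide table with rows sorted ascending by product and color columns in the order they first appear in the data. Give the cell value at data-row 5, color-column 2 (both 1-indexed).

157

With rows sorted ascending by product, row 5 is product=MM8. color columns in first-appearance order: navy, orange, gray, black; column 2 is orange.
Long rows with product=MM8, color=orange: min(919, 157) = 157.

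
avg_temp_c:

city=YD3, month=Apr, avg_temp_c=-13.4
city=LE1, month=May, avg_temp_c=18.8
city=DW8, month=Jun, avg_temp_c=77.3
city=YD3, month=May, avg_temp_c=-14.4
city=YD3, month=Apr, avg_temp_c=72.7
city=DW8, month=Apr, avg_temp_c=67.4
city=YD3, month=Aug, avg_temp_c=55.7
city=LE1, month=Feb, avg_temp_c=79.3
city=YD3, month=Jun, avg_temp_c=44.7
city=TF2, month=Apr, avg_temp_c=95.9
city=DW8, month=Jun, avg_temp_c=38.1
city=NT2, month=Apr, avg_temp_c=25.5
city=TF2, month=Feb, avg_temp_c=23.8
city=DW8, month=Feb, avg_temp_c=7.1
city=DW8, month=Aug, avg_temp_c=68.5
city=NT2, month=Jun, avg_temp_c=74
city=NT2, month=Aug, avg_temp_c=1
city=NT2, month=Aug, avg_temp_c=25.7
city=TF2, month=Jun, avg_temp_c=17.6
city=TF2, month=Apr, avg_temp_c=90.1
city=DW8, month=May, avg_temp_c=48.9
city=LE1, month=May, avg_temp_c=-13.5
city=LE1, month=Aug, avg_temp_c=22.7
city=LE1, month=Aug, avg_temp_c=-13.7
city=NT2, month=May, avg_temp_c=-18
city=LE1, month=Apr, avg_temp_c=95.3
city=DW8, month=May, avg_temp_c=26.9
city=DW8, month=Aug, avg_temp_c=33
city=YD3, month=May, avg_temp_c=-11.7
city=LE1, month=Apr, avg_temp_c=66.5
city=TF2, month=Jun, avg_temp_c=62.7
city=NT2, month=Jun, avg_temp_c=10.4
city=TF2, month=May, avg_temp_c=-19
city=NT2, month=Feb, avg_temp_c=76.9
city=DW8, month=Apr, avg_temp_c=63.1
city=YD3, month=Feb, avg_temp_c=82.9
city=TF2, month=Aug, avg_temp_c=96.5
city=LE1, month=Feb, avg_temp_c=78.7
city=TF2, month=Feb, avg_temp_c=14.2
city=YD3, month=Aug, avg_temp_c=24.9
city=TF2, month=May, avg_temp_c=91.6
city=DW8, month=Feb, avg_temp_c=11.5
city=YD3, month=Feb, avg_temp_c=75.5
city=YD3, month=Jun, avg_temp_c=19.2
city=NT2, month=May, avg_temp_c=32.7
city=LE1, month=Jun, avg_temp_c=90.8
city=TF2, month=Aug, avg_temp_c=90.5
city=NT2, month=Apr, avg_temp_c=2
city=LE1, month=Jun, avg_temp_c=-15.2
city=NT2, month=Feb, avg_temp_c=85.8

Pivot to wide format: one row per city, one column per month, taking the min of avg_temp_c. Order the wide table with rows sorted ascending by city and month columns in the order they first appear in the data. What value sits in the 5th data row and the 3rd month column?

19.2

With rows sorted ascending by city, row 5 is city=YD3. month columns in first-appearance order: Apr, May, Jun, Aug, Feb; column 3 is Jun.
Long rows with city=YD3, month=Jun: min(44.7, 19.2) = 19.2.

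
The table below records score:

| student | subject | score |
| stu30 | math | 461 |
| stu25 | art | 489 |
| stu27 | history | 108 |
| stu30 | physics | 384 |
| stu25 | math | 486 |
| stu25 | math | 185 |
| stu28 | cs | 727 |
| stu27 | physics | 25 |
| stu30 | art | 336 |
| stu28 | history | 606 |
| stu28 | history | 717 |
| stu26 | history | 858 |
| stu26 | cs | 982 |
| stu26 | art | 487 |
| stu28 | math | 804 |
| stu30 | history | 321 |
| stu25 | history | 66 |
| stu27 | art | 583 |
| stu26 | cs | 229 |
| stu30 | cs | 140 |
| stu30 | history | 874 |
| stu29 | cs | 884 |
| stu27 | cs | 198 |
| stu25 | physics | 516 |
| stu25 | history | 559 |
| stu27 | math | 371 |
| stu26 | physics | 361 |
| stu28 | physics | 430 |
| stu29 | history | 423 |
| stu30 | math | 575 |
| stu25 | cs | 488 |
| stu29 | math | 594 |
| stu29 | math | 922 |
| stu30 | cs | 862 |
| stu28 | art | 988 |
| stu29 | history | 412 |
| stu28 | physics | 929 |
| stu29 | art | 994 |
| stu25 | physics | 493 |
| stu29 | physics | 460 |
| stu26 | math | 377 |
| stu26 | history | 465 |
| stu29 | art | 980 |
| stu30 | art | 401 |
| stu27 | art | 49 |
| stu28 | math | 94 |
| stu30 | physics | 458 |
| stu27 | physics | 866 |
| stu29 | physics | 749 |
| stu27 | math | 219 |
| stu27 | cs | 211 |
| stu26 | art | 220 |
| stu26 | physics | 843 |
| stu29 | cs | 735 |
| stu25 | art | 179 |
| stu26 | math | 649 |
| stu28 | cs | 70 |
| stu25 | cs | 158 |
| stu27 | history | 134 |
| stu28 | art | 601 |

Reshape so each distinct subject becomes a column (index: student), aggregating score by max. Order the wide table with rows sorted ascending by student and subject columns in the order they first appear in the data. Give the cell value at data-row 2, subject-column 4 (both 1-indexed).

843

With rows sorted ascending by student, row 2 is student=stu26. subject columns in first-appearance order: math, art, history, physics, cs; column 4 is physics.
Long rows with student=stu26, subject=physics: max(361, 843) = 843.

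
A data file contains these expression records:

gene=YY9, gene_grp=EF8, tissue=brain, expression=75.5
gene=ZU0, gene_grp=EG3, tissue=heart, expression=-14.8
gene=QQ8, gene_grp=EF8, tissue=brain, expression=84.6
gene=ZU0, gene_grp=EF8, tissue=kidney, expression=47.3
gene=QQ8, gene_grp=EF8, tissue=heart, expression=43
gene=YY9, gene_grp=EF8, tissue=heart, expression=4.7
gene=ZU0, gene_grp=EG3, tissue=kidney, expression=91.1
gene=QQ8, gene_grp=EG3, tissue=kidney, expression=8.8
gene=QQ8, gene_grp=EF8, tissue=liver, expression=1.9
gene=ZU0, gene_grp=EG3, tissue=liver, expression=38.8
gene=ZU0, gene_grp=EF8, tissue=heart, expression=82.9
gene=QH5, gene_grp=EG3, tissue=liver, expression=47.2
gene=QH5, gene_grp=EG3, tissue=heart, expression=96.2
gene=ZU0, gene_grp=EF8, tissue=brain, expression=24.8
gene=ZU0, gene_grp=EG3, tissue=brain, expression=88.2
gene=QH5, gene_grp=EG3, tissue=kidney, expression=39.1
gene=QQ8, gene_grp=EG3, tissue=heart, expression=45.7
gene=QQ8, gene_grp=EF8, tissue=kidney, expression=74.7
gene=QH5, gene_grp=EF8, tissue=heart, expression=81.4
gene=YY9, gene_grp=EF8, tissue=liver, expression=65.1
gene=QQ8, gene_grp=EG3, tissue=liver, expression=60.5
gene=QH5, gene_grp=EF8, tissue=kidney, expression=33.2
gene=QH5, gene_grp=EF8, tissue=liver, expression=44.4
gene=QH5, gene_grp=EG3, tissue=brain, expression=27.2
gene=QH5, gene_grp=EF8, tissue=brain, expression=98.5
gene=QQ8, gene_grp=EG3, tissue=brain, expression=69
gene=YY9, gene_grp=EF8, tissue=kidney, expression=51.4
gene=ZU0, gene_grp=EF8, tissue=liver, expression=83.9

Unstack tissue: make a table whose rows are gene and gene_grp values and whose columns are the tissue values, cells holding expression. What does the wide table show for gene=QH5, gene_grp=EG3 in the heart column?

96.2

Wide layout: rows indexed by gene and gene_grp, columns are the 4 distinct tissue values (brain, heart, kidney, liver).
Cell (gene=QH5, gene_grp=EG3, tissue=heart) draws from the long row where gene=QH5, gene_grp=EG3 and tissue=heart, which has expression=96.2.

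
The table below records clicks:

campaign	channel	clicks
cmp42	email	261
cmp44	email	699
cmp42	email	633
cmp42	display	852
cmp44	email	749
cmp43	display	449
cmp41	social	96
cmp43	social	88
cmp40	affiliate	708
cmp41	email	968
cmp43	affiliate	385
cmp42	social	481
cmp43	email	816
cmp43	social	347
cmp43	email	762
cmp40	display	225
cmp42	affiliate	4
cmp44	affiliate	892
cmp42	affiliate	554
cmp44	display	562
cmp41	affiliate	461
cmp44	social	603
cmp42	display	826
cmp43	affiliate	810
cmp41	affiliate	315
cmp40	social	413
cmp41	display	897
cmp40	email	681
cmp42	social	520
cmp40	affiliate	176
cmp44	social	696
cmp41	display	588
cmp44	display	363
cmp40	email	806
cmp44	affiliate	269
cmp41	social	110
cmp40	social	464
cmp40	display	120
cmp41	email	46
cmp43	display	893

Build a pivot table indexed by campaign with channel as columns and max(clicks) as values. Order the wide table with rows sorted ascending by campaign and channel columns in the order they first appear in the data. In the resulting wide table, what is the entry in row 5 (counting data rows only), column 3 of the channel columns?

With rows sorted ascending by campaign, row 5 is campaign=cmp44. channel columns in first-appearance order: email, display, social, affiliate; column 3 is social.
Long rows with campaign=cmp44, channel=social: max(603, 696) = 696.

696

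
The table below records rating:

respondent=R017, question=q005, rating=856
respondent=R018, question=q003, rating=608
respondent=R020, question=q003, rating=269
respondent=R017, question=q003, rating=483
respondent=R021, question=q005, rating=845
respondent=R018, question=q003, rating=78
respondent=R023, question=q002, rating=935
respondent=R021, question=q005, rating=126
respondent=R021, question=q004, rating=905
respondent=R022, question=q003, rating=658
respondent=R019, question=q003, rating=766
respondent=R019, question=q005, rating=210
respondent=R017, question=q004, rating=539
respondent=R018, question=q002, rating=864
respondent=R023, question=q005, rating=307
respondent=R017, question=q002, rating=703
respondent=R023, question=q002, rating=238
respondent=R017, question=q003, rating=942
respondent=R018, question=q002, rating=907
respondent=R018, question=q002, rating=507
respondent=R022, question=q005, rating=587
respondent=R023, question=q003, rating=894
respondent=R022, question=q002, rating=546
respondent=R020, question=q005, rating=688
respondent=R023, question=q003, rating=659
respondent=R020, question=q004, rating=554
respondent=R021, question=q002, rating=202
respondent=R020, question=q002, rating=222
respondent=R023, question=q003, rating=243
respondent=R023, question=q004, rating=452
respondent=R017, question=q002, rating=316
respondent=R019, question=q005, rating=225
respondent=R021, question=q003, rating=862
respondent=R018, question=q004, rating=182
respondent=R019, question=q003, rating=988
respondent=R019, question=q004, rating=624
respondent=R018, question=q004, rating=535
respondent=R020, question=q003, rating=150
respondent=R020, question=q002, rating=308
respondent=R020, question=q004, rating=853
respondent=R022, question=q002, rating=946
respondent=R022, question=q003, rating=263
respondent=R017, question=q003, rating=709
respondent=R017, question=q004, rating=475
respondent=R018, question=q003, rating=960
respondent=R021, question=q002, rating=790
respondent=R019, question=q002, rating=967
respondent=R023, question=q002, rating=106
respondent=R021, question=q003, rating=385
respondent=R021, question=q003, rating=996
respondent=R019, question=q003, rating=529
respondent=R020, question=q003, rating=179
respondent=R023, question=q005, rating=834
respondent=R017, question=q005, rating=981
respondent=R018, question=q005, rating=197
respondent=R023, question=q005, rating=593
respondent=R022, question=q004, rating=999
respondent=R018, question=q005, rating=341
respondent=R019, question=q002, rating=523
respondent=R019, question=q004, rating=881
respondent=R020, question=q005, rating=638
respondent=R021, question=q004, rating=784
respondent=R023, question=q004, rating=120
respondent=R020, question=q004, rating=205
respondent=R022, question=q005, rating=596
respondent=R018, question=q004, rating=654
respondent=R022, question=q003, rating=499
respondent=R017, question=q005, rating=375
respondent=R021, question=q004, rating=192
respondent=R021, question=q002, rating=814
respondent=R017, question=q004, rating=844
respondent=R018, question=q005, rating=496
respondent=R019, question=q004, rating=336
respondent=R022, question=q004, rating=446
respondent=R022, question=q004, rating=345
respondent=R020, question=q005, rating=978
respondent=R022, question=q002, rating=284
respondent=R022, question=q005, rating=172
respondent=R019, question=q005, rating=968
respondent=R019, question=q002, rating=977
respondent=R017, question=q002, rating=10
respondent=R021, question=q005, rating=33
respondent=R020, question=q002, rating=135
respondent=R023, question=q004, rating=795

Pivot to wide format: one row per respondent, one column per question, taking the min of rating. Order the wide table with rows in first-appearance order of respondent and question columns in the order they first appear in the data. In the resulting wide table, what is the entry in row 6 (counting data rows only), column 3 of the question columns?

284

With rows in first-appearance order of respondent, row 6 is respondent=R022. question columns in first-appearance order: q005, q003, q002, q004; column 3 is q002.
Long rows with respondent=R022, question=q002: min(546, 946, 284) = 284.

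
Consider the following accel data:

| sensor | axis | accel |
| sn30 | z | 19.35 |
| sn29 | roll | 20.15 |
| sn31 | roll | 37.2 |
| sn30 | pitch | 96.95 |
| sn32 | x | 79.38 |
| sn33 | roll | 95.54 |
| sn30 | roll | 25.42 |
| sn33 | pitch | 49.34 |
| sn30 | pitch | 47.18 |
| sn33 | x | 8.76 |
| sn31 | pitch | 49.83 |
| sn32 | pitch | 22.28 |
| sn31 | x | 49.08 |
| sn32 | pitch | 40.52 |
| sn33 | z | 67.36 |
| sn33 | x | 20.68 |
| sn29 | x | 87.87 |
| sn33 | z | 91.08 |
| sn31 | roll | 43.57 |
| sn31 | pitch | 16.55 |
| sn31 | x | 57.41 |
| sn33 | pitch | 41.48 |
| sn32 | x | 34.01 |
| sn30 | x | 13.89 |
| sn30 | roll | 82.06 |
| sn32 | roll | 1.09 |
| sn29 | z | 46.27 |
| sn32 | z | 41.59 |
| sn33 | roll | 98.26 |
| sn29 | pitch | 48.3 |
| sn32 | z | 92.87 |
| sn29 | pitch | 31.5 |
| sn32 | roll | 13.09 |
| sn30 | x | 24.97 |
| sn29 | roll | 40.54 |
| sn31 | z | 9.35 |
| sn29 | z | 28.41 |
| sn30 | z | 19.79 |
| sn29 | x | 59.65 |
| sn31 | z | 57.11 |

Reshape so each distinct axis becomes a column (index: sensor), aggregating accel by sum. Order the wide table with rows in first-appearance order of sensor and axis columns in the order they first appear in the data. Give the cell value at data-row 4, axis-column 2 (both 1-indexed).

14.18

With rows in first-appearance order of sensor, row 4 is sensor=sn32. axis columns in first-appearance order: z, roll, pitch, x; column 2 is roll.
Long rows with sensor=sn32, axis=roll: 1.09 + 13.09 = 14.18.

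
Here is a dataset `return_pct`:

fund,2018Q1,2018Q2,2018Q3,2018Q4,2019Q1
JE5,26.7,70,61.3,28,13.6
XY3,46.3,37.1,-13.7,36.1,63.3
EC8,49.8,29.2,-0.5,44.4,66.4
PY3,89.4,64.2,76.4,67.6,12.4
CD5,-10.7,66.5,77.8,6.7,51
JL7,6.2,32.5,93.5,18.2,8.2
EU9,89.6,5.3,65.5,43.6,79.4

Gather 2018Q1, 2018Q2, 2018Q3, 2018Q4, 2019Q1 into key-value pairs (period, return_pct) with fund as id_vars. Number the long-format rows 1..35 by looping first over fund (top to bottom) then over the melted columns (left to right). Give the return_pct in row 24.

6.7

35 rows total (7 × 5). Row 24: index ⌊(24-1)/5⌋ = 4 into fund → CD5; (24-1) mod 5 = 3 into the melted columns → 2018Q4.
So row 24 is (CD5, 2018Q4, 6.7); return_pct = 6.7.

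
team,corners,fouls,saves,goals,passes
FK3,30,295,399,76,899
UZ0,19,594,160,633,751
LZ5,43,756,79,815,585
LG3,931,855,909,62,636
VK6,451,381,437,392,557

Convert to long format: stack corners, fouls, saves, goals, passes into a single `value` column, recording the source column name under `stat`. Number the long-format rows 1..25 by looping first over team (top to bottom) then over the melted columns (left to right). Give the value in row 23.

25 rows total (5 × 5). Row 23: index ⌊(23-1)/5⌋ = 4 into team → VK6; (23-1) mod 5 = 2 into the melted columns → saves.
So row 23 is (VK6, saves, 437); value = 437.

437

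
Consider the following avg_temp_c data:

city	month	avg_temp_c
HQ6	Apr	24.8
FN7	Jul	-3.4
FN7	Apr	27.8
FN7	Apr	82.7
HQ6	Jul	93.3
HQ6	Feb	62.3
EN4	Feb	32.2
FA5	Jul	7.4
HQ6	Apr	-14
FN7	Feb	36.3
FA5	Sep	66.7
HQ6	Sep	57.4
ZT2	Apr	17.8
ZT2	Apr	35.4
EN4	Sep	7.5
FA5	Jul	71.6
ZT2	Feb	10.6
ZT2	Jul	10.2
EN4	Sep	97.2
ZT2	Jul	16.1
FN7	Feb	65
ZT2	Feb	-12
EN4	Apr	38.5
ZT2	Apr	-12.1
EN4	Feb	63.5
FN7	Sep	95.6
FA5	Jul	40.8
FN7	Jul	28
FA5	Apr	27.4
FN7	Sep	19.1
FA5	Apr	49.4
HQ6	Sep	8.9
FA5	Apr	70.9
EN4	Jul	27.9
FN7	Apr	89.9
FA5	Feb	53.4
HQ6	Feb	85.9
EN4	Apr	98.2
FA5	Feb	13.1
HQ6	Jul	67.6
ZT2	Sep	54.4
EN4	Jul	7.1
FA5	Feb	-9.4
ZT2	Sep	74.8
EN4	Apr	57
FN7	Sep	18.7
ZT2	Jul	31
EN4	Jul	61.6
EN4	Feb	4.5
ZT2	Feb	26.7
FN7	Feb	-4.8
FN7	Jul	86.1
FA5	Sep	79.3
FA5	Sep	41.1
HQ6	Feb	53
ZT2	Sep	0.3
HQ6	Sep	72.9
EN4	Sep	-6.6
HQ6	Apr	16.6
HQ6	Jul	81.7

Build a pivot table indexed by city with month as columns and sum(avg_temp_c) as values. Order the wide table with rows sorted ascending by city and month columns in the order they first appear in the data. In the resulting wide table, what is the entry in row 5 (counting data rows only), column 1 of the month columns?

With rows sorted ascending by city, row 5 is city=ZT2. month columns in first-appearance order: Apr, Jul, Feb, Sep; column 1 is Apr.
Long rows with city=ZT2, month=Apr: 17.8 + 35.4 + -12.1 = 41.1.

41.1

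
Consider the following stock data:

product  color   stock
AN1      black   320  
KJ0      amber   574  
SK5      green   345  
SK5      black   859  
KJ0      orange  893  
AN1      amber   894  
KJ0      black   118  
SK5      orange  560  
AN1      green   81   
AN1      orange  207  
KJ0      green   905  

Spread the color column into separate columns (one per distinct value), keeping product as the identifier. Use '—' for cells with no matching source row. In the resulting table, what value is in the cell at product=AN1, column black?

The long row with product=AN1, color=black has stock=320.

320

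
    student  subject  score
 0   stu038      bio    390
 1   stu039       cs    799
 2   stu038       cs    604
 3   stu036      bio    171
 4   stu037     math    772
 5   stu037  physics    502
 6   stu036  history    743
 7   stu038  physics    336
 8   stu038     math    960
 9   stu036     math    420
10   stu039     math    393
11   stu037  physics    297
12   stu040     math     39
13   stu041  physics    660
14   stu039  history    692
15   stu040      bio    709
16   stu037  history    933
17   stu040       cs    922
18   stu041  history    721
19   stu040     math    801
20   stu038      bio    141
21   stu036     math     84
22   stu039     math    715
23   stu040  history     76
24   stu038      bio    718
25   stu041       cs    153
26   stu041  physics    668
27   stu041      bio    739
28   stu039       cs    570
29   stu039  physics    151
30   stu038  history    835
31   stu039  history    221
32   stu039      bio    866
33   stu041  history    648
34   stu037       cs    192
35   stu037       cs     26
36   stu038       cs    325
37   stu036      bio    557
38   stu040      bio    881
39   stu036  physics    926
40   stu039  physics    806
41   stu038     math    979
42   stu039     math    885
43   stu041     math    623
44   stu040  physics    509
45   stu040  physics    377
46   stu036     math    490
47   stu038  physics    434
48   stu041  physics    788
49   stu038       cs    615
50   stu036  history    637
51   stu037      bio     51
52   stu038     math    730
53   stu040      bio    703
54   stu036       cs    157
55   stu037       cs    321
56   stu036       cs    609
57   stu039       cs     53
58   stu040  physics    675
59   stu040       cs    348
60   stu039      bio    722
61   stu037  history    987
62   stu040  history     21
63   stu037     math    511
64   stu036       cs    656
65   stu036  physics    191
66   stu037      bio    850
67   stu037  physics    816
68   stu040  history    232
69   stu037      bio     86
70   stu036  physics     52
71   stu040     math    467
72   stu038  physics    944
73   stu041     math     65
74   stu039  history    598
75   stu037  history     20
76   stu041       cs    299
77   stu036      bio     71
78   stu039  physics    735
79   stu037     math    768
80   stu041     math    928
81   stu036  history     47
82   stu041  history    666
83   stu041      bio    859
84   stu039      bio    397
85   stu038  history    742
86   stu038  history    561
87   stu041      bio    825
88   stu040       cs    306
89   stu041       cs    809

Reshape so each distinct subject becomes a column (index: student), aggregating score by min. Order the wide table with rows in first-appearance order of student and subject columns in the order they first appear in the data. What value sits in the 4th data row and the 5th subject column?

With rows in first-appearance order of student, row 4 is student=stu037. subject columns in first-appearance order: bio, cs, math, physics, history; column 5 is history.
Long rows with student=stu037, subject=history: min(933, 987, 20) = 20.

20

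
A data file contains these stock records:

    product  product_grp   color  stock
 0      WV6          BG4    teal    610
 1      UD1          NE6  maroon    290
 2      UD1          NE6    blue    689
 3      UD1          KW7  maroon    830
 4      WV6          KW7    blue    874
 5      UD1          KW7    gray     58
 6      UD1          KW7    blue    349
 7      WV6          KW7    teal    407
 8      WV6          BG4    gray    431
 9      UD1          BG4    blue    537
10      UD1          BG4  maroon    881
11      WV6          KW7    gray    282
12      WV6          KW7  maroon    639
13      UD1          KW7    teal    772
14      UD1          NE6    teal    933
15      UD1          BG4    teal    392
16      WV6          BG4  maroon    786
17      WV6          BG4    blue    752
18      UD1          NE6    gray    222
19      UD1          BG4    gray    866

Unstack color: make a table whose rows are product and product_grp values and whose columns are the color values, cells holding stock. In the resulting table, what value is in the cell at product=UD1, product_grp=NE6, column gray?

222

Wide layout: rows indexed by product and product_grp, columns are the 4 distinct color values (teal, maroon, blue, gray).
Cell (product=UD1, product_grp=NE6, color=gray) draws from the long row where product=UD1, product_grp=NE6 and color=gray, which has stock=222.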